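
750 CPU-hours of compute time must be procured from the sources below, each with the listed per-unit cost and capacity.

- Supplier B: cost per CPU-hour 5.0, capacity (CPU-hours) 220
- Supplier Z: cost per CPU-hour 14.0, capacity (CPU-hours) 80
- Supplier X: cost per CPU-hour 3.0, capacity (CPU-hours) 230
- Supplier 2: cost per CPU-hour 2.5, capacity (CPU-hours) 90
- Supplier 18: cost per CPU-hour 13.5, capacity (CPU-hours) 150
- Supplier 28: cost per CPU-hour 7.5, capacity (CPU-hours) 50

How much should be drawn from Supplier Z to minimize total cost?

10

Cheapest first:
Supplier 2 at 2.5: take all 90 CPU-hours — 660 still needed.
Supplier X (3.0): use full 230 — 430 CPU-hours to go.
Supplier B at 5.0: take all 220 CPU-hours — 210 still needed.
Supplier 28 at 7.5: take all 50 CPU-hours — 160 still needed.
Supplier 18 at 13.5: take all 150 CPU-hours — 10 still needed.
Supplier Z (14.0): take the remaining 10 — done.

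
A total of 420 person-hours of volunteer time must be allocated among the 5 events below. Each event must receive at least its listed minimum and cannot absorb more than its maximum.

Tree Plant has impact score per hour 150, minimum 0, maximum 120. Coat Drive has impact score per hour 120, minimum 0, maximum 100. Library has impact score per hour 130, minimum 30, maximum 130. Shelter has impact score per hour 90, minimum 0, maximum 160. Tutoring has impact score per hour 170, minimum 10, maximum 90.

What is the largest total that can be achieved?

59800

Meeting every minimum uses 0+0+30+0+10 = 40 person-hours, leaving 380.
Order the events by impact score per hour: Tutoring 170 > Tree Plant 150 > Library 130 > Coat Drive 120 > Shelter 90.
Tutoring: +80 to 90 (cap) → 300 left.
Tree Plant takes 120 more to reach its cap of 120 → 180 left.
Library: +100 to 130 (cap) → 80 left.
Only 80 left; Coat Drive takes them to reach 80.
Total = 150×120 + 120×80 + 130×130 + 170×90 = 59800.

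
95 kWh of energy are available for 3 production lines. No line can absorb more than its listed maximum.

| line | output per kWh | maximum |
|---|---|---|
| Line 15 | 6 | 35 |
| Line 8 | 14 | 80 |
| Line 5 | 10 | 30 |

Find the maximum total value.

Rank by output per kWh: Line 8 14 > Line 5 10 > Line 15 6.
Line 8 takes 80 to reach its cap of 80 ; 15 left.
Line 5 has room for 30 but only 15 remain, so it gets 15.
Total = 14×80 + 10×15 = 1270.

1270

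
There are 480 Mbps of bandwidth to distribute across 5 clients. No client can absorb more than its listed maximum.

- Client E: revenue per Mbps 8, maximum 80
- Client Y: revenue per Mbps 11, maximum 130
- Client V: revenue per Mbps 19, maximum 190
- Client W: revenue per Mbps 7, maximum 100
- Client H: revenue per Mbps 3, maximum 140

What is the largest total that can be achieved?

6240

Order the clients by revenue per Mbps: Client V 19 > Client Y 11 > Client E 8 > Client W 7 > Client H 3.
Give Client V 190 to hit its cap of 190 ; 290 left.
Give Client Y 130 to hit its cap of 130 ; 160 left.
Client E takes 80 to reach its cap of 80 ; 80 left.
Only 80 left; Client W takes them to reach 80.
Total = 8×80 + 11×130 + 19×190 + 7×80 = 6240.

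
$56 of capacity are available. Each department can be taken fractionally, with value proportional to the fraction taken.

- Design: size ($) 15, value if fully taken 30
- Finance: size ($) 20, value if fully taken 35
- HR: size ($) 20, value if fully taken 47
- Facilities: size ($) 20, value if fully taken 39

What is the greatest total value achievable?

117.75

Rank by value-to-size ratio: HR 47/20≈2.35, Design 30/15≈2, Facilities 39/20≈1.95, Finance 35/20≈1.75.
Take all of HR (20 $, value 47) → 36 $ left.
Design: take in full, 15 $ for value 30 → 21 left.
All 20 $ of Facilities fit (value 39) → 1 remain.
1 $ left: a 1/20 share of Finance gives 35×1/20 = 1.75.
Total value = 117.75.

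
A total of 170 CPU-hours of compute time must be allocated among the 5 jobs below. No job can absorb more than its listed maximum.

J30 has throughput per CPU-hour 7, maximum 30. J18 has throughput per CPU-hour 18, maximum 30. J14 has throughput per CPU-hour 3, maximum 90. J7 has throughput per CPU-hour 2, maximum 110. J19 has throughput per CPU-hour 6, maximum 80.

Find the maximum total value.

Highest throughput per CPU-hour first: J18 18 > J30 7 > J19 6 > J14 3 > J7 2.
Give J18 30 to hit its cap of 30 → 140 left.
J30: +30 to 30 (cap) → 110 left.
J19 takes 80 to reach its cap of 80 → 30 left.
J14 has room for 90 but only 30 remain, so it gets 30.
Total = 7×30 + 18×30 + 3×30 + 6×80 = 1320.

1320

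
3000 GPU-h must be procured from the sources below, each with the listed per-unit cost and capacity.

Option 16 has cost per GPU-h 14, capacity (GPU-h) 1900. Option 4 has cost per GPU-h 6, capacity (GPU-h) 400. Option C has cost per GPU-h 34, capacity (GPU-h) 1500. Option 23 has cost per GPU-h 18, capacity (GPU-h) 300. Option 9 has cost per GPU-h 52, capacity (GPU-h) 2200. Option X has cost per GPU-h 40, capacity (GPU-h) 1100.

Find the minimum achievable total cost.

Fill from the cheapest source first.
Option 4 (6): use full 400 → 2600 GPU-h to go.
Option 16 (14): use full 1900 → 700 GPU-h to go.
Take 300 from Option 23 at 18 → need 400 more.
Option C (34): take the remaining 400 → done.
Option X, Option 9: unused.
Cost = 400×6 + 1900×14 + 300×18 + 400×34 = 48000.

48000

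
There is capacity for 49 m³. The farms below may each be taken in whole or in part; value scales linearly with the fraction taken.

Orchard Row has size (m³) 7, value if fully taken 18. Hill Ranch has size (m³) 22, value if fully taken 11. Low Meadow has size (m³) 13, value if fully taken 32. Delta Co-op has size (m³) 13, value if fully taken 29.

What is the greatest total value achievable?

Best value per unit of size first: Orchard Row 18/7≈2.57, Low Meadow 32/13≈2.46, Delta Co-op 29/13≈2.23, Hill Ranch 11/22≈0.5.
Take all of Orchard Row (7 m³, value 18) — 42 m³ left.
Take all of Low Meadow (13 m³, value 32) — 29 m³ left.
All 13 m³ of Delta Co-op fit (value 29) — 16 remain.
Fill the last 16 m³ with part of Hill Ranch: 16/22 of it earns 8.
Total value = 87.

87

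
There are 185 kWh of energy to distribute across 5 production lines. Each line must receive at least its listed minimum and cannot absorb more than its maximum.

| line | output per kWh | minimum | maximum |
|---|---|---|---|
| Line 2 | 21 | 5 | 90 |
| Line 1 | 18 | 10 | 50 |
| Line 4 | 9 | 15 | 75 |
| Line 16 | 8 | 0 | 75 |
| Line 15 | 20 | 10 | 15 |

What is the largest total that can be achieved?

Meeting every minimum uses 5+10+15+0+10 = 40 kWh, leaving 145.
Highest output per kWh first: Line 2 21 > Line 15 20 > Line 1 18 > Line 4 9 > Line 16 8.
Line 2: +85 to 90 (cap) → 60 left.
Line 15 takes 5 more to reach its cap of 15 → 55 left.
Line 1: +40 to 50 (cap) → 15 left.
Line 4 has room for 60 more but only 15 remain, so it gets 30.
Total = 21×90 + 18×50 + 9×30 + 20×15 = 3360.

3360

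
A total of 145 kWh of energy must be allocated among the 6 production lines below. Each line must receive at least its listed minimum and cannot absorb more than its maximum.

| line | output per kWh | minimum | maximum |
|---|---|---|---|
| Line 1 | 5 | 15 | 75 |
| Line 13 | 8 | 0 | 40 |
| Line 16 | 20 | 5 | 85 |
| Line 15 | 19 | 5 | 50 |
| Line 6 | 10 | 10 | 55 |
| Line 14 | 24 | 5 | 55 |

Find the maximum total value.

Meeting every minimum uses 15+0+5+5+10+5 = 40 kWh, leaving 105.
Rank by output per kWh: Line 14 24 > Line 16 20 > Line 15 19 > Line 6 10 > Line 13 8 > Line 1 5.
Give Line 14 50 more to hit its cap of 55 → 55 left.
Line 16 has room for 80 more but only 55 remain, so it gets 60.
Total = 5×15 + 20×60 + 19×5 + 10×10 + 24×55 = 2790.

2790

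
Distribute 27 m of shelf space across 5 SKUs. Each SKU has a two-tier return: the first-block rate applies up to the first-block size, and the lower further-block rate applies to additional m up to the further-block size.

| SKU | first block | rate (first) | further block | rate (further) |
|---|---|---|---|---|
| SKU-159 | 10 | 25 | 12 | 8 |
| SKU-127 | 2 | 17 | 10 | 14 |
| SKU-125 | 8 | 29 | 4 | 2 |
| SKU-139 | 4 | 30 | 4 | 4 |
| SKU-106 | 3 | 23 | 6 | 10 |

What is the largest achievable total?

Order all 10 blocks by rate: SKU-139/tier1 30 > SKU-125/tier1 29 > SKU-159/tier1 25 > SKU-106/tier1 23 > SKU-127/tier1 17 > SKU-127/tier2 14 > SKU-106/tier2 10 > SKU-159/tier2 8 > SKU-139/tier2 4 > SKU-125/tier2 2.
SKU-139 tier1 at 30: fill all 4 ; 23 left.
SKU-125/tier1 (29): +8 ; 15 left.
Fill SKU-159 tier1 block (10 at 25) ; 5 left.
SKU-106/tier1 (23): +3 ; 2 left.
SKU-127/tier1 (17): +2 ; 0 left.
Total = 30×4 + 29×8 + 25×10 + 23×3 + 17×2 = 705.

705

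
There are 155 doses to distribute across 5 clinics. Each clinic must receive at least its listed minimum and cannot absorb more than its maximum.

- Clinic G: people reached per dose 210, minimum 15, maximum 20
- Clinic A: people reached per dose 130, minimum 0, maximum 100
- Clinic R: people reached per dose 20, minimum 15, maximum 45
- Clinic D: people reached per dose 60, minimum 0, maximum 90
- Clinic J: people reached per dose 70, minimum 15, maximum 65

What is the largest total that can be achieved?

Meeting every minimum uses 15+0+15+0+15 = 45 doses, leaving 110.
Highest people reached per dose first: Clinic G 210 > Clinic A 130 > Clinic J 70 > Clinic D 60 > Clinic R 20.
Clinic G: +5 to 20 (cap) → 105 left.
Give Clinic A 100 more to hit its cap of 100 → 5 left.
Clinic J: +5 (room for 50) → 20. Pool exhausted.
Total = 210×20 + 130×100 + 20×15 + 70×20 = 18900.

18900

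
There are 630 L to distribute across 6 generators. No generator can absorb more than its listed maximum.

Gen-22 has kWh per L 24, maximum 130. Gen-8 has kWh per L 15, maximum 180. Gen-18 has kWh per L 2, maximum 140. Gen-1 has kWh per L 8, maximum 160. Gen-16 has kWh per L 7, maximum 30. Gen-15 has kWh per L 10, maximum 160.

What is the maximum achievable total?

8700

Rank by kWh per L: Gen-22 24 > Gen-8 15 > Gen-15 10 > Gen-1 8 > Gen-16 7 > Gen-18 2.
Gen-22 takes 130 to reach its cap of 130 — 500 left.
Gen-8 takes 180 to reach its cap of 180 — 320 left.
Gen-15: +160 to 160 (cap) — 160 left.
Gen-1: +160 to 160 (cap) — 0 left.
Total = 24×130 + 15×180 + 8×160 + 10×160 = 8700.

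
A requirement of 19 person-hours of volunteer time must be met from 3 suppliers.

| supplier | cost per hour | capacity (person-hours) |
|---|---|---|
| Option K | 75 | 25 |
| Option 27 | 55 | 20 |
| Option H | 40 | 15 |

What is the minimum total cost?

820

Cheapest first:
Option H at 40: take all 15 person-hours ; 4 still needed.
Option 27 (55): take the remaining 4 ; done.
Option K: unused.
Cost = 15×40 + 4×55 = 820.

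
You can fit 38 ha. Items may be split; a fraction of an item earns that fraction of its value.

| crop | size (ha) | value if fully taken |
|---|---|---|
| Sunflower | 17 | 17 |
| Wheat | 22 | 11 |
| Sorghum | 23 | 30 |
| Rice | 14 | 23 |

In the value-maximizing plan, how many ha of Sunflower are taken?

1

Best value per unit of size first: Rice 23/14≈1.64, Sorghum 30/23≈1.3, Sunflower 17/17≈1, Wheat 11/22≈0.5.
Rice: take in full, 14 ha for value 23 → 24 left.
Take all of Sorghum (23 ha, value 30) → 1 ha left.
Only 1 ha remain; take 1/17 of Sunflower for value 17×1/17 = 1.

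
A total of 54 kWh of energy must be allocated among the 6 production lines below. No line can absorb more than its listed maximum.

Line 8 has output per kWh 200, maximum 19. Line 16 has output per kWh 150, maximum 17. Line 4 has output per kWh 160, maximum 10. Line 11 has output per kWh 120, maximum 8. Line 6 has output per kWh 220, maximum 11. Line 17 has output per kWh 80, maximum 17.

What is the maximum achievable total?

9920

Highest output per kWh first: Line 6 220 > Line 8 200 > Line 4 160 > Line 16 150 > Line 11 120 > Line 17 80.
Line 6: +11 to 11 (cap) — 43 left.
Line 8 takes 19 to reach its cap of 19 — 24 left.
Line 4: +10 to 10 (cap) — 14 left.
Line 16 has room for 17 but only 14 remain, so it gets 14.
Total = 200×19 + 150×14 + 160×10 + 220×11 = 9920.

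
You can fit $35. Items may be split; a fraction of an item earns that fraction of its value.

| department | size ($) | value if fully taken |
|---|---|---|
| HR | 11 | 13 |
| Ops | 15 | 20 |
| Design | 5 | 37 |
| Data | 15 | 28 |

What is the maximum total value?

85

Rank by value-to-size ratio: Design 37/5≈7.4, Data 28/15≈1.87, Ops 20/15≈1.33, HR 13/11≈1.18.
All 5 $ of Design fit (value 37) → 30 remain.
Data: take in full, 15 $ for value 28 → 15 left.
Take all of Ops (15 $, value 20) → 0 $ left.
Total value = 85.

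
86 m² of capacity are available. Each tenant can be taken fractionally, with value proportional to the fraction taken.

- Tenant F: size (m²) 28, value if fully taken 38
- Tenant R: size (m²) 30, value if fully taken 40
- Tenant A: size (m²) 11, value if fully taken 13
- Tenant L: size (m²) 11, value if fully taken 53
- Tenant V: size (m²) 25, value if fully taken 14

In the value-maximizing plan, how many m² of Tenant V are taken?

Sort by value density: Tenant L 53/11≈4.82, Tenant F 38/28≈1.36, Tenant R 40/30≈1.33, Tenant A 13/11≈1.18, Tenant V 14/25≈0.56.
Take all of Tenant L (11 m², value 53) → 75 m² left.
Take all of Tenant F (28 m², value 38) → 47 m² left.
All 30 m² of Tenant R fit (value 40) → 17 remain.
Take all of Tenant A (11 m², value 13) → 6 m² left.
6 m² left: a 6/25 share of Tenant V gives 14×6/25 = 3.36.

6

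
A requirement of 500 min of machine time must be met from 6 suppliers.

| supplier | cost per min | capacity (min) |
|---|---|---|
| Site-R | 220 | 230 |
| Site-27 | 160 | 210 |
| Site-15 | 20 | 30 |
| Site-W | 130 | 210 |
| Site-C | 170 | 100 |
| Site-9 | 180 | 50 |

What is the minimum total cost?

Cheapest first:
Take 30 from Site-15 at 20 ; need 470 more.
Take 210 from Site-W at 130 ; need 260 more.
Site-27 at 160: take all 210 min ; 50 still needed.
Site-C (170): take the remaining 50 ; done.
Site-9, Site-R: unused.
Cost = 30×20 + 210×130 + 210×160 + 50×170 = 70000.

70000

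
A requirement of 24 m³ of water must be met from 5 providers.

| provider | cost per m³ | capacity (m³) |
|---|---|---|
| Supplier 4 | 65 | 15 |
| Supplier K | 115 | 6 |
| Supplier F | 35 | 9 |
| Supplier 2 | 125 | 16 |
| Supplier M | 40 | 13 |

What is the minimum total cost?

965

Cheapest first:
Take 9 from Supplier F at 35 — need 15 more.
Take 13 from Supplier M at 40 — need 2 more.
Supplier 4 at 65: take 2 of its 15 — requirement met.
Supplier K, Supplier 2: unused.
Cost = 9×35 + 13×40 + 2×65 = 965.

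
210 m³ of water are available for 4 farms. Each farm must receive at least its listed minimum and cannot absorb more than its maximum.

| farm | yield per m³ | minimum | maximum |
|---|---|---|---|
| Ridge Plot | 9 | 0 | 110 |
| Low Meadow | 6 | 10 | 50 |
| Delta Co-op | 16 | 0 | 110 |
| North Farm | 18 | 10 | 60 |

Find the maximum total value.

3170

Meeting every minimum uses 0+10+0+10 = 20 m³, leaving 190.
Order the farms by yield per m³: North Farm 18 > Delta Co-op 16 > Ridge Plot 9 > Low Meadow 6.
Give North Farm 50 more to hit its cap of 60 — 140 left.
Delta Co-op takes 110 more to reach its cap of 110 — 30 left.
Ridge Plot: +30 (room for 110) → 30. Pool exhausted.
Total = 9×30 + 6×10 + 16×110 + 18×60 = 3170.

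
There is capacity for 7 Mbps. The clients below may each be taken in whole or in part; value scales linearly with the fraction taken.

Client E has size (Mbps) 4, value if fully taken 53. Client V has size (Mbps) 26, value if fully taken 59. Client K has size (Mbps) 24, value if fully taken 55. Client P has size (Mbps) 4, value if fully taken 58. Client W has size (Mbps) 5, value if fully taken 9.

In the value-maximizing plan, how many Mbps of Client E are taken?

Rank by value-to-size ratio: Client P 58/4≈14.5, Client E 53/4≈13.2, Client K 55/24≈2.29, Client V 59/26≈2.27, Client W 9/5≈1.8.
Client P: take in full, 4 Mbps for value 58 — 3 left.
Fill the last 3 Mbps with part of Client E: 3/4 of it earns 39.75.

3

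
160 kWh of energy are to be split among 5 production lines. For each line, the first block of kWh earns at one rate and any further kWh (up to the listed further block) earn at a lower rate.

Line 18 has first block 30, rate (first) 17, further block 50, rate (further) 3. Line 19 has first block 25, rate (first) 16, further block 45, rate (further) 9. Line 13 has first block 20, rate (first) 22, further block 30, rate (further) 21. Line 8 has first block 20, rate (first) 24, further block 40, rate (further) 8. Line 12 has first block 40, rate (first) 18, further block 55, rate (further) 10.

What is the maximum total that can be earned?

Treat each block as its own option and order by rate: Line 8/first 24 > Line 13/first 22 > Line 13/second 21 > Line 12/first 18 > Line 18/first 17 > Line 19/first 16 > Line 12/second 10 > Line 19/second 9 > Line 8/second 8 > Line 18/second 3.
Fill Line 8 first block (20 at 24) → 140 left.
Line 13/first (22): +20 → 120 left.
Fill Line 13 second block (30 at 21) → 90 left.
Fill Line 12 first block (40 at 18) → 50 left.
Line 18 first at 17: fill all 30 → 20 left.
20 remain; put them into Line 19 first at 16.
Total = 24×20 + 22×20 + 21×30 + 18×40 + 17×30 + 16×20 = 3100.

3100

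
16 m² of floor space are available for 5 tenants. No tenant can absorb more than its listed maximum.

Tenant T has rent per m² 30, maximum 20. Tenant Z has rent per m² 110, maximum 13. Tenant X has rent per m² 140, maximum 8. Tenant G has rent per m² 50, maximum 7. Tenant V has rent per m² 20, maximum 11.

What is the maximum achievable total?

Rank by rent per m²: Tenant X 140 > Tenant Z 110 > Tenant G 50 > Tenant T 30 > Tenant V 20.
Give Tenant X 8 to hit its cap of 8 — 8 left.
Tenant Z has room for 13 but only 8 remain, so it gets 8.
Total = 110×8 + 140×8 = 2000.

2000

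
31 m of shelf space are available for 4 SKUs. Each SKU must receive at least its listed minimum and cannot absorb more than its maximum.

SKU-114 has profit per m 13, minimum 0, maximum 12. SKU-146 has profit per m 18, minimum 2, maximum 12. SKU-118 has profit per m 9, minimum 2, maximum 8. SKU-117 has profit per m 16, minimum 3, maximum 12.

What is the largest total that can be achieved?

Meeting every minimum uses 0+2+2+3 = 7 m, leaving 24.
Rank by profit per m: SKU-146 18 > SKU-117 16 > SKU-114 13 > SKU-118 9.
SKU-146 takes 10 more to reach its cap of 12 → 14 left.
SKU-117 takes 9 more to reach its cap of 12 → 5 left.
Only 5 left; SKU-114 takes them to reach 5.
Total = 13×5 + 18×12 + 9×2 + 16×12 = 491.

491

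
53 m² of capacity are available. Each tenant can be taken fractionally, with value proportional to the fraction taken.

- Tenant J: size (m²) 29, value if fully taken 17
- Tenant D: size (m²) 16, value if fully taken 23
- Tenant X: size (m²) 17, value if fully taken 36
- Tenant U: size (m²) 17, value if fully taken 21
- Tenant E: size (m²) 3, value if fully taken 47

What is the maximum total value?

127

Best value per unit of size first: Tenant E 47/3≈15.7, Tenant X 36/17≈2.12, Tenant D 23/16≈1.44, Tenant U 21/17≈1.24, Tenant J 17/29≈0.586.
Tenant E: take in full, 3 m² for value 47 — 50 left.
Tenant X: take in full, 17 m² for value 36 — 33 left.
All 16 m² of Tenant D fit (value 23) — 17 remain.
All 17 m² of Tenant U fit (value 21) — 0 remain.
Total value = 127.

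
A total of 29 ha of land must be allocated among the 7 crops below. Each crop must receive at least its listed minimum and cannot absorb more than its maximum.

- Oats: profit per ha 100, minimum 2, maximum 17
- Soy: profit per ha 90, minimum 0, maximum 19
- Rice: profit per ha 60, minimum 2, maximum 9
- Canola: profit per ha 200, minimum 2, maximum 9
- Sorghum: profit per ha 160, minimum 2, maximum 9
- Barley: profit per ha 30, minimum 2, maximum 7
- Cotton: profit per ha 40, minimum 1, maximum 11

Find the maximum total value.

4060

Meeting every minimum uses 2+0+2+2+2+2+1 = 11 ha, leaving 18.
Rank by profit per ha: Canola 200 > Sorghum 160 > Oats 100 > Soy 90 > Rice 60 > Cotton 40 > Barley 30.
Canola: +7 to 9 (cap) → 11 left.
Sorghum: +7 to 9 (cap) → 4 left.
Oats: +4 (room for 15) → 6. Pool exhausted.
Total = 100×6 + 60×2 + 200×9 + 160×9 + 30×2 + 40×1 = 4060.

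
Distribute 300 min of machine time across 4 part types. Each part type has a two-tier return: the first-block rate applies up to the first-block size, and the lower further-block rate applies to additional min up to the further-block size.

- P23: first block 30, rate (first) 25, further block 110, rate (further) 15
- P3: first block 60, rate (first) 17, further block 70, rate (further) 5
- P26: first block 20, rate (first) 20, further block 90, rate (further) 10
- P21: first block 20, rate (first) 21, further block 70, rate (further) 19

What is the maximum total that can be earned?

5420

Order all 8 blocks by rate: P23/tier1 25 > P21/tier1 21 > P26/tier1 20 > P21/tier2 19 > P3/tier1 17 > P23/tier2 15 > P26/tier2 10 > P3/tier2 5.
Fill P23 tier1 block (30 at 25) ; 270 left.
Fill P21 tier1 block (20 at 21) ; 250 left.
Fill P26 tier1 block (20 at 20) ; 230 left.
Fill P21 tier2 block (70 at 19) ; 160 left.
P3 tier1 at 17: fill all 60 ; 100 left.
P23 tier2 at 15: only 100 left, fill 100.
Total = 25×30 + 21×20 + 20×20 + 19×70 + 17×60 + 15×100 = 5420.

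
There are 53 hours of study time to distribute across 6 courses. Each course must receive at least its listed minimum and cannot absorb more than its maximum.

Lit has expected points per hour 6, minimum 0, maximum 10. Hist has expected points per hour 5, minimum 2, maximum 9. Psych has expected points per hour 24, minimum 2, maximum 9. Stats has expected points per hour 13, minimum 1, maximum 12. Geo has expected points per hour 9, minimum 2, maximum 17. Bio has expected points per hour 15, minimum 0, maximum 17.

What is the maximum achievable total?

Meeting every minimum uses 0+2+2+1+2+0 = 7 hours, leaving 46.
Rank by expected points per hour: Psych 24 > Bio 15 > Stats 13 > Geo 9 > Lit 6 > Hist 5.
Psych: +7 to 9 (cap) — 39 left.
Give Bio 17 more to hit its cap of 17 — 22 left.
Stats: +11 to 12 (cap) — 11 left.
Only 11 left; Geo takes them to reach 13.
Total = 5×2 + 24×9 + 13×12 + 9×13 + 15×17 = 754.

754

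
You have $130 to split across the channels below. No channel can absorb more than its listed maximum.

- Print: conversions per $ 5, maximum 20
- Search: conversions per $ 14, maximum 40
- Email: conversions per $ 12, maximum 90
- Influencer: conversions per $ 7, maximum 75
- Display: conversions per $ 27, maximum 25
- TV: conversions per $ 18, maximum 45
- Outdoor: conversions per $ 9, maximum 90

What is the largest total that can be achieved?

2285

Order the channels by conversions per $: Display 27 > TV 18 > Search 14 > Email 12 > Outdoor 9 > Influencer 7 > Print 5.
Give Display 25 to hit its cap of 25 ; 105 left.
TV takes 45 to reach its cap of 45 ; 60 left.
Search takes 40 to reach its cap of 40 ; 20 left.
Only 20 left; Email takes them to reach 20.
Total = 14×40 + 12×20 + 27×25 + 18×45 = 2285.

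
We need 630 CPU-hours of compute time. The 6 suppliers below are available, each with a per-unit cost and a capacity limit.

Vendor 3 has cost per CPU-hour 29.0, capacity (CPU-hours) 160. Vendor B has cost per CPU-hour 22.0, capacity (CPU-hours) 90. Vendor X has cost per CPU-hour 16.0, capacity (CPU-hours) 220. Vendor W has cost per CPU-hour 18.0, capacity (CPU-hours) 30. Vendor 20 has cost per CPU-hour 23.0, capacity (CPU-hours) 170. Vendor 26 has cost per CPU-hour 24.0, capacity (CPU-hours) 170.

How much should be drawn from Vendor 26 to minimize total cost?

Fill from the cheapest supplier first.
Vendor X (16.0): use full 220 ; 410 CPU-hours to go.
Take 30 from Vendor W at 18.0 ; need 380 more.
Vendor B at 22.0: take all 90 CPU-hours ; 290 still needed.
Take 170 from Vendor 20 at 23.0 ; need 120 more.
Take 120 from Vendor 26 at 24.0 to finish.
Vendor 3: unused.

120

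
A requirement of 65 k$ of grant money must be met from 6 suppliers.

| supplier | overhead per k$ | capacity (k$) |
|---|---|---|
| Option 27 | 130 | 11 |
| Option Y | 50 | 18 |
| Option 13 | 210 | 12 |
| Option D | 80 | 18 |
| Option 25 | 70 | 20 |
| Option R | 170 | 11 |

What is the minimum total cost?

4910

Fill from the cheapest supplier first.
Option Y (50): use full 18 → 47 k$ to go.
Option 25 at 70: take all 20 k$ → 27 still needed.
Option D at 80: take all 18 k$ → 9 still needed.
Option 27 at 130: take 9 of its 11 → requirement met.
Option R, Option 13: unused.
Cost = 18×50 + 20×70 + 18×80 + 9×130 = 4910.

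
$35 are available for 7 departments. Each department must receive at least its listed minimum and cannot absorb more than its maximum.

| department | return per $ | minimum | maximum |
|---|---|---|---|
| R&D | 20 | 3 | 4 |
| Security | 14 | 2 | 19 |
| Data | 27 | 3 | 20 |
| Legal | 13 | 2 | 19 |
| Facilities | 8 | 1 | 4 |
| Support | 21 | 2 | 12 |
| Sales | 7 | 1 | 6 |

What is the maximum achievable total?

Meeting every minimum uses 3+2+3+2+1+2+1 = 14 $, leaving 21.
Order the departments by return per $: Data 27 > Support 21 > R&D 20 > Security 14 > Legal 13 > Facilities 8 > Sales 7.
Data takes 17 more to reach its cap of 20 ; 4 left.
Support: +4 (room for 10) → 6. Pool exhausted.
Total = 20×3 + 14×2 + 27×20 + 13×2 + 8×1 + 21×6 + 7×1 = 795.

795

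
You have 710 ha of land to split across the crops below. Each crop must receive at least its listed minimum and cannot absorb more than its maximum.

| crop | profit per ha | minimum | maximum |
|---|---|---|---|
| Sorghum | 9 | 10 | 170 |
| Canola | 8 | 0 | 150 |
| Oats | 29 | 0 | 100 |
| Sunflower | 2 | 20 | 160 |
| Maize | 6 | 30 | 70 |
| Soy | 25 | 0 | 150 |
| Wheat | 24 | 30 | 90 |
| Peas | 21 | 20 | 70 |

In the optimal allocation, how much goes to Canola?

Meeting every minimum uses 10+0+0+20+30+0+30+20 = 110 ha, leaving 600.
Order the crops by profit per ha: Oats 29 > Soy 25 > Wheat 24 > Peas 21 > Sorghum 9 > Canola 8 > Maize 6 > Sunflower 2.
Oats: +100 to 100 (cap) ; 500 left.
Soy takes 150 more to reach its cap of 150 ; 350 left.
Give Wheat 60 more to hit its cap of 90 ; 290 left.
Give Peas 50 more to hit its cap of 70 ; 240 left.
Sorghum takes 160 more to reach its cap of 170 ; 80 left.
Only 80 left; Canola takes them to reach 80.

80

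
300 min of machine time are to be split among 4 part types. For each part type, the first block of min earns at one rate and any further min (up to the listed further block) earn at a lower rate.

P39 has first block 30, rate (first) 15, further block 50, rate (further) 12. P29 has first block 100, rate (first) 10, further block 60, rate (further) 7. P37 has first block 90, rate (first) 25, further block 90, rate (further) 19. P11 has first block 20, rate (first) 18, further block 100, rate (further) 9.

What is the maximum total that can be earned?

Treat each block as its own option and order by rate: P37/T1 25 > P37/T2 19 > P11/T1 18 > P39/T1 15 > P39/T2 12 > P29/T1 10 > P11/T2 9 > P29/T2 7.
P37/T1 (25): +90 → 210 left.
Fill P37 T2 block (90 at 19) → 120 left.
P11/T1 (18): +20 → 100 left.
P39 T1 at 15: fill all 30 → 70 left.
P39/T2 (12): +50 → 20 left.
P29/T1: +20 of 100 at 10; pool empty.
Total = 25×90 + 19×90 + 18×20 + 15×30 + 12×50 + 10×20 = 5570.

5570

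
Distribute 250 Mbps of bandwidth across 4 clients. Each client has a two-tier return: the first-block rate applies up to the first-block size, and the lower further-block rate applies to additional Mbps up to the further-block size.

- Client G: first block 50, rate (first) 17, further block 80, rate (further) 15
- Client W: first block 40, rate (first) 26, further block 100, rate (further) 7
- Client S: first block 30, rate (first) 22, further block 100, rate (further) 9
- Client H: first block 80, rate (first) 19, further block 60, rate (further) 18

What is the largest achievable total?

Order all 8 blocks by rate: Client W/T1 26 > Client S/T1 22 > Client H/T1 19 > Client H/T2 18 > Client G/T1 17 > Client G/T2 15 > Client S/T2 9 > Client W/T2 7.
Client W T1 at 26: fill all 40 — 210 left.
Client S T1 at 22: fill all 30 — 180 left.
Client H T1 at 19: fill all 80 — 100 left.
Client H T2 at 18: fill all 60 — 40 left.
Client G/T1: +40 of 50 at 17; pool empty.
Total = 26×40 + 22×30 + 19×80 + 18×60 + 17×40 = 4980.

4980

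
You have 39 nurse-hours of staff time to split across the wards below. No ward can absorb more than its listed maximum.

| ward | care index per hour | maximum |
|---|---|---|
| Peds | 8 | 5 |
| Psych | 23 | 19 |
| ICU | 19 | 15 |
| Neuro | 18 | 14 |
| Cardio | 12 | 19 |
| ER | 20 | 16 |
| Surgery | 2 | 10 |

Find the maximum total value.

Highest care index per hour first: Psych 23 > ER 20 > ICU 19 > Neuro 18 > Cardio 12 > Peds 8 > Surgery 2.
Give Psych 19 to hit its cap of 19 ; 20 left.
ER takes 16 to reach its cap of 16 ; 4 left.
ICU: +4 (room for 15) → 4. Pool exhausted.
Total = 23×19 + 19×4 + 20×16 = 833.

833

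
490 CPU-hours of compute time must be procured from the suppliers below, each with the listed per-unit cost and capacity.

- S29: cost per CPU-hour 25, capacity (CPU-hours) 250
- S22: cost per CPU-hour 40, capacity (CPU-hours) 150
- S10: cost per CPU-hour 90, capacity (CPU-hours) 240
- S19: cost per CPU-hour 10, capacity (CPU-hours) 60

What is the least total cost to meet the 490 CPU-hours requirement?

15550

Use suppliers in increasing cost order.
S19 at 10: take all 60 CPU-hours — 430 still needed.
Take 250 from S29 at 25 — need 180 more.
S22 (40): use full 150 — 30 CPU-hours to go.
S10 (90): take the remaining 30 — done.
Cost = 60×10 + 250×25 + 150×40 + 30×90 = 15550.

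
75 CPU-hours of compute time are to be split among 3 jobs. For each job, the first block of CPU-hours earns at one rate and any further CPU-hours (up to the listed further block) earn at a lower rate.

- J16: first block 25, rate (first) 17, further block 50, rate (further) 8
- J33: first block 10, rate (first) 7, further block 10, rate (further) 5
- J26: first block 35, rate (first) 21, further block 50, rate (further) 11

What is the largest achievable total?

Order all 6 blocks by rate: J26/tier1 21 > J16/tier1 17 > J26/tier2 11 > J16/tier2 8 > J33/tier1 7 > J33/tier2 5.
J26 tier1 at 21: fill all 35 ; 40 left.
J16/tier1 (17): +25 ; 15 left.
J26/tier2: +15 of 50 at 11; pool empty.
Total = 21×35 + 17×25 + 11×15 = 1325.

1325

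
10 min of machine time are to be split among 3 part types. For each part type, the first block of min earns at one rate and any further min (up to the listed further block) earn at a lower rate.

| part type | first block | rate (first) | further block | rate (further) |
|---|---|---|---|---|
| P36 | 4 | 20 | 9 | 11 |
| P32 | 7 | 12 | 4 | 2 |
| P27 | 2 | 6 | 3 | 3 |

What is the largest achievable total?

152

Order all 6 blocks by rate: P36/T1 20 > P32/T1 12 > P36/T2 11 > P27/T1 6 > P27/T2 3 > P32/T2 2.
Fill P36 T1 block (4 at 20) ; 6 left.
6 remain; put them into P32 T1 at 12.
Total = 20×4 + 12×6 = 152.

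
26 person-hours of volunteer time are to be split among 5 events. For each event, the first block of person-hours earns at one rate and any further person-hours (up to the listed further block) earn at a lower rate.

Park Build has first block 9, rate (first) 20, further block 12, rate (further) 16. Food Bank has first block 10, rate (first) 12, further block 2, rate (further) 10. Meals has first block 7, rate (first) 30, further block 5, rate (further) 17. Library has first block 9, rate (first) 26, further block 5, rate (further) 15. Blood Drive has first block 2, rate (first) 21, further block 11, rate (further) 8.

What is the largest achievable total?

646

Order all 10 blocks by rate: Meals/first 30 > Library/first 26 > Blood Drive/first 21 > Park Build/first 20 > Meals/second 17 > Park Build/second 16 > Library/second 15 > Food Bank/first 12 > Food Bank/second 10 > Blood Drive/second 8.
Meals first at 30: fill all 7 ; 19 left.
Fill Library first block (9 at 26) ; 10 left.
Blood Drive first at 21: fill all 2 ; 8 left.
Park Build first at 20: only 8 left, fill 8.
Total = 30×7 + 26×9 + 21×2 + 20×8 = 646.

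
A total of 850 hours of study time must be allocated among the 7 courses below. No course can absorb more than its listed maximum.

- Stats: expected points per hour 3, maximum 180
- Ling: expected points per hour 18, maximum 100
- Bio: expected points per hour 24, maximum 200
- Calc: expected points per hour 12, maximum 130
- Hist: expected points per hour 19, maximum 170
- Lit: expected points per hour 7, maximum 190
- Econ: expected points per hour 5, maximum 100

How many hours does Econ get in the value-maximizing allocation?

Highest expected points per hour first: Bio 24 > Hist 19 > Ling 18 > Calc 12 > Lit 7 > Econ 5 > Stats 3.
Give Bio 200 to hit its cap of 200 → 650 left.
Hist: +170 to 170 (cap) → 480 left.
Give Ling 100 to hit its cap of 100 → 380 left.
Calc: +130 to 130 (cap) → 250 left.
Lit takes 190 to reach its cap of 190 → 60 left.
Econ has room for 100 but only 60 remain, so it gets 60.

60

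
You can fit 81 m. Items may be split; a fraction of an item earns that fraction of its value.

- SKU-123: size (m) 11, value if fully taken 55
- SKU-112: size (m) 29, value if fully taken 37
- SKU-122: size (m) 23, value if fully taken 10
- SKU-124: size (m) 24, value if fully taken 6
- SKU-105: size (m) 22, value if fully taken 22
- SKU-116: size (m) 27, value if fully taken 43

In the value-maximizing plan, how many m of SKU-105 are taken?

14

Sort by value density: SKU-123 55/11≈5, SKU-116 43/27≈1.59, SKU-112 37/29≈1.28, SKU-105 22/22≈1, SKU-122 10/23≈0.435, SKU-124 6/24≈0.25.
All 11 m of SKU-123 fit (value 55) ; 70 remain.
All 27 m of SKU-116 fit (value 43) ; 43 remain.
Take all of SKU-112 (29 m, value 37) ; 14 m left.
14 m left: a 14/22 share of SKU-105 gives 22×14/22 = 14.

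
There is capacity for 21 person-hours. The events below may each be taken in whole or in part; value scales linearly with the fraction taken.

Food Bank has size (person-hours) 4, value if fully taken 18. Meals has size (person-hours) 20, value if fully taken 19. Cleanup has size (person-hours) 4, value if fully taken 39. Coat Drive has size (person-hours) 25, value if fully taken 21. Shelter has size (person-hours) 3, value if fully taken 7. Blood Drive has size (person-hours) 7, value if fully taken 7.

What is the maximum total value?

Best value per unit of size first: Cleanup 39/4≈9.75, Food Bank 18/4≈4.5, Shelter 7/3≈2.33, Blood Drive 7/7≈1, Meals 19/20≈0.95, Coat Drive 21/25≈0.84.
All 4 person-hours of Cleanup fit (value 39) — 17 remain.
Food Bank: take in full, 4 person-hours for value 18 — 13 left.
Shelter: take in full, 3 person-hours for value 7 — 10 left.
All 7 person-hours of Blood Drive fit (value 7) — 3 remain.
Fill the last 3 person-hours with part of Meals: 3/20 of it earns 2.85.
Total value = 73.85.

73.85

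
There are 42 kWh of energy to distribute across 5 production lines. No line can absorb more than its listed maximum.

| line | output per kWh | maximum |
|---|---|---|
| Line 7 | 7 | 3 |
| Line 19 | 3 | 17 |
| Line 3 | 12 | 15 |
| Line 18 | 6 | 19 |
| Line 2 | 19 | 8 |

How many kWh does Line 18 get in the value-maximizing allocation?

Highest output per kWh first: Line 2 19 > Line 3 12 > Line 7 7 > Line 18 6 > Line 19 3.
Line 2: +8 to 8 (cap) → 34 left.
Give Line 3 15 to hit its cap of 15 → 19 left.
Line 7: +3 to 3 (cap) → 16 left.
Only 16 left; Line 18 takes them to reach 16.

16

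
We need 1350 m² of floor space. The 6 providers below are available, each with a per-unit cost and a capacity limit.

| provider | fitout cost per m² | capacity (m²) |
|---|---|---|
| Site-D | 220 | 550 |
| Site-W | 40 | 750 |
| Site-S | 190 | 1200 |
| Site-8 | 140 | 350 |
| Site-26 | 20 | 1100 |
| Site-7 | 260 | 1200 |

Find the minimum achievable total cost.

32000

Use providers in increasing cost order.
Site-26 (20): use full 1100 — 250 m² to go.
Site-W at 40: take 250 of its 750 — requirement met.
Site-8, Site-S, Site-D, Site-7: unused.
Cost = 1100×20 + 250×40 = 32000.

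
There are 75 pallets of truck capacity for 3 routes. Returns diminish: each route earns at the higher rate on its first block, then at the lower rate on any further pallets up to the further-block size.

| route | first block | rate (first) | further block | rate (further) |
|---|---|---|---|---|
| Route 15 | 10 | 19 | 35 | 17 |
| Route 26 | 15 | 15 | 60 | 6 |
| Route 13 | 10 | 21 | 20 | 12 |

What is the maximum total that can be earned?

Order all 6 blocks by rate: Route 13/first 21 > Route 15/first 19 > Route 15/second 17 > Route 26/first 15 > Route 13/second 12 > Route 26/second 6.
Route 13/first (21): +10 ; 65 left.
Route 15 first at 19: fill all 10 ; 55 left.
Route 15/second (17): +35 ; 20 left.
Fill Route 26 first block (15 at 15) ; 5 left.
Route 13/second: +5 of 20 at 12; pool empty.
Total = 21×10 + 19×10 + 17×35 + 15×15 + 12×5 = 1280.

1280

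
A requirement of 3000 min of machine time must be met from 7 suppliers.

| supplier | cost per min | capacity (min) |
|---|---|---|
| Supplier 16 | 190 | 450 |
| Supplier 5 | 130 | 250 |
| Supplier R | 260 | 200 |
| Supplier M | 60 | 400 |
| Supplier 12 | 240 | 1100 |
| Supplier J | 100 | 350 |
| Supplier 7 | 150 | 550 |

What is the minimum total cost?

499500

Fill from the cheapest supplier first.
Supplier M at 60: take all 400 min — 2600 still needed.
Supplier J at 100: take all 350 min — 2250 still needed.
Take 250 from Supplier 5 at 130 — need 2000 more.
Supplier 7 (150): use full 550 — 1450 min to go.
Take 450 from Supplier 16 at 190 — need 1000 more.
Supplier 12 at 240: take 1000 of its 1100 — requirement met.
Supplier R: unused.
Cost = 400×60 + 350×100 + 250×130 + 550×150 + 450×190 + 1000×240 = 499500.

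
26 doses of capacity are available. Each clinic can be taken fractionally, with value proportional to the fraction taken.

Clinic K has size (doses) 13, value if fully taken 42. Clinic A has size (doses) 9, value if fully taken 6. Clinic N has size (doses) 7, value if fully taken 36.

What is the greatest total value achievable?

82

Rank by value-to-size ratio: Clinic N 36/7≈5.14, Clinic K 42/13≈3.23, Clinic A 6/9≈0.667.
Clinic N: take in full, 7 doses for value 36 ; 19 left.
Clinic K: take in full, 13 doses for value 42 ; 6 left.
6 doses left: a 6/9 share of Clinic A gives 6×6/9 = 4.
Total value = 82.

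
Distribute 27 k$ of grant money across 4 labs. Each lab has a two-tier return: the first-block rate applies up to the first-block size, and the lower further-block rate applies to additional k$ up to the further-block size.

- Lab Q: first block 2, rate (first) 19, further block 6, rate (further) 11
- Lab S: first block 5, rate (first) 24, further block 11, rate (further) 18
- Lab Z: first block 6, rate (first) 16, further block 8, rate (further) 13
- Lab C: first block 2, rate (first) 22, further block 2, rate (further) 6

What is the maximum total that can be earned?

Rank every tier by rate: Lab S/first 24 > Lab C/first 22 > Lab Q/first 19 > Lab S/second 18 > Lab Z/first 16 > Lab Z/second 13 > Lab Q/second 11 > Lab C/second 6.
Lab S/first (24): +5 ; 22 left.
Lab C/first (22): +2 ; 20 left.
Fill Lab Q first block (2 at 19) ; 18 left.
Lab S second at 18: fill all 11 ; 7 left.
Fill Lab Z first block (6 at 16) ; 1 left.
Lab Z second at 13: only 1 left, fill 1.
Total = 24×5 + 22×2 + 19×2 + 18×11 + 16×6 + 13×1 = 509.

509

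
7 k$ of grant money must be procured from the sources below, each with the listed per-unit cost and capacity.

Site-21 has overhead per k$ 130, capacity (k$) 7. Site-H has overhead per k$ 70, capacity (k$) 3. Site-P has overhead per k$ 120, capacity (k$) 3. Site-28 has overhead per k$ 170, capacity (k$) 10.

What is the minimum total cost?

700

Fill from the cheapest source first.
Site-H (70): use full 3 — 4 k$ to go.
Site-P at 120: take all 3 k$ — 1 still needed.
Site-21 at 130: take 1 of its 7 — requirement met.
Site-28: unused.
Cost = 3×70 + 3×120 + 1×130 = 700.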